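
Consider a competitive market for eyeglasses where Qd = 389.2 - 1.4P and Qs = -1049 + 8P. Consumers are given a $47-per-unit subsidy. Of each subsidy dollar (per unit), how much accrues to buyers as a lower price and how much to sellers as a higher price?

Pre-subsidy: 389.2 - 1.4P = -1049 + 8P gives P* = 153, Q* = 175.
With the rebate, buyers effectively pay Pb = Ps − 47, where Ps is the price sellers receive.
Demand in terms of Ps becomes Qd = 389.2 − 1.4(Ps − 47) = 455 - 1.4Ps. Setting this equal to supply: 455 - 1.4Ps = -1049 + 8Ps, so Ps = 160.
Buyers pay Pb = 160 − 47 = 113; Q' = -1049 + 8·160 = 231.
Buyers' price falls by P* − Pb = 153 − 113 = 40; sellers' price rises by Ps − P* = 160 − 153 = 7.

Buyers gain $40 per unit; sellers gain $7 per unit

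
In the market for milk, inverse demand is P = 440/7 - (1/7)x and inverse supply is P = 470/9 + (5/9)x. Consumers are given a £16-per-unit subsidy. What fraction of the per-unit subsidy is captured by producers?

Pre-subsidy: 440/7 - (1/7)x = 470/9 + (5/9)x gives x* = 335/22 and P* = 1335/22.
With the rebate, buyers effectively pay Pb = Ps − 16, where Ps is the price sellers receive.
On the curves, Pb = 440/7 - (1/7)x and Ps = 470/9 + (5/9)x; the wedge Ps − Pb = 16 gives 470/9 + (5/9)x − (440/7 - (1/7)x) = 16, so x' = 839/22.
Then Pb = 440/7 − (1/7)·(839/22) = 1263/22 and Ps = 470/9 + (5/9)·(839/22) = 1615/22.
Buyers' price falls by P* − Pb = 1335/22 − 1263/22 = 36/11; sellers' price rises by Ps − P* = 1615/22 − 1335/22 = 140/11.
So producers capture (140/11)/16 = 35/44 of each unit of subsidy.

Producer share = 35/44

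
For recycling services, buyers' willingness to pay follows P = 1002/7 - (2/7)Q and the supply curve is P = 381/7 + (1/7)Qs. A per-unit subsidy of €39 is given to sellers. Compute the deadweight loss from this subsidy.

Deadweight loss = €1774.5

Pre-subsidy: 1002/7 - (2/7)Q = 381/7 + (1/7)Q gives Q* = 207 and P* = 84.
With the subsidy, sellers receive Ps = Pb + 39 for each unit, where Pb is the price buyers pay.
On the curves, Pb = 1002/7 - (2/7)Q and Ps = 381/7 + (1/7)Q; the wedge Ps − Pb = 39 gives 381/7 + (1/7)Q − (1002/7 - (2/7)Q) = 39, so Q' = 298.
Then Pb = 1002/7 − (2/7)·298 = 58 and Ps = 381/7 + (1/7)·298 = 97.
The subsidy expands output by 298 − 207 = 91 past the efficient level; on those units the gap between marginal cost and willingness to pay runs from 0 up to 39.
DWL = ½ × 39 × 91 = 1774.5.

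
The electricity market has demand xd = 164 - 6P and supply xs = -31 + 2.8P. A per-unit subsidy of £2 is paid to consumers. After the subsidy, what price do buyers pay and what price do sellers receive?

Pre-subsidy: 164 - 6P = -31 + 2.8P gives P* = 975/44, x* = 683/22.
With the rebate, buyers effectively pay Pb = Ps − 2, where Ps is the price sellers receive.
Demand in terms of Ps becomes xd = 164 − 6(Ps − 2) = 176 - 6Ps. Setting this equal to supply: 176 - 6Ps = -31 + 2.8Ps, so Ps = 1035/44.
Buyers pay Pb = 1035/44 − 2 = 947/44; x' = -31 + 2.8·(1035/44) = 767/22.

Buyers pay 947/44; sellers receive 1035/44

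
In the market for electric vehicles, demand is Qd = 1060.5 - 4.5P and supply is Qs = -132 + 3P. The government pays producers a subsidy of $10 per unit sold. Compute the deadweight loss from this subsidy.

Deadweight loss = $90

Pre-subsidy: 1060.5 - 4.5P = -132 + 3P gives P* = 159, Q* = 345.
With the subsidy, sellers receive Ps = Pb + 10 for each unit, where Pb is the price buyers pay.
Supply in terms of Pb becomes Qs = -132 + 3(Pb + 10) = -102 + 3Pb. Setting this equal to demand: 1060.5 - 4.5Pb = -102 + 3Pb, so Pb = 155.
Sellers receive Ps = 155 + 10 = 165; Q' = 1060.5 − 4.5·155 = 363.
The subsidy expands output by 363 − 345 = 18 past the efficient level; on those units the gap between marginal cost and willingness to pay runs from 0 up to 10.
DWL = ½ × 10 × 18 = 90.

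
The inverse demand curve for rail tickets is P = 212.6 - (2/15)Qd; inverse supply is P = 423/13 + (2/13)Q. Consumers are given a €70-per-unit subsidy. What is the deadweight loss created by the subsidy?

Deadweight loss = €8531.25

Pre-subsidy: 212.6 - (2/15)Q = 423/13 + (2/13)Q gives Q* = 627 and P* = 129.
With the rebate, buyers effectively pay Pb = Ps − 70, where Ps is the price sellers receive.
On the curves, Pb = 212.6 - (2/15)Q and Ps = 423/13 + (2/13)Q; the wedge Ps − Pb = 70 gives 423/13 + (2/13)Q − (212.6 - (2/15)Q) = 70, so Q' = 870.75.
Then Pb = 212.6 − (2/15)·870.75 = 96.5 and Ps = 423/13 + (2/13)·870.75 = 166.5.
The subsidy expands output by 870.75 − 627 = 243.75 past the efficient level; on those units the gap between marginal cost and willingness to pay runs from 0 up to 70.
DWL = ½ × 70 × 243.75 = 8531.25.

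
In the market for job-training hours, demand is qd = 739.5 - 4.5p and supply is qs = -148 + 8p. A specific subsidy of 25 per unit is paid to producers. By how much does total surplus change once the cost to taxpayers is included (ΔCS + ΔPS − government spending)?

Net change in total surplus = -900

Pre-subsidy: 739.5 - 4.5p = -148 + 8p gives p* = 71, q* = 420.
With the subsidy, sellers receive ps = pb + 25 for each unit, where pb is the price buyers pay.
Supply in terms of pb becomes qs = -148 + 8(pb + 25) = 52 + 8pb. Setting this equal to demand: 739.5 - 4.5pb = 52 + 8pb, so pb = 55.
Sellers receive ps = 55 + 25 = 80; q' = 739.5 − 4.5·55 = 492.
ΔCS = ½(420 + 492)(71 − 55) = 7296; ΔPS = ½(420 + 492)(80 − 71) = 4104.
Government spending = 25 × 492 = 12300.
Net change = 7296 + 4104 − 12300 = -900. The loss equals the DWL triangle ½·25·72.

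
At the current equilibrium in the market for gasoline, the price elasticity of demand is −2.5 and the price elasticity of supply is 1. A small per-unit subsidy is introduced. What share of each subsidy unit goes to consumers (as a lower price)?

For a small subsidy around the equilibrium, the benefit split depends on the relative slopes, which at a point are proportional to the elasticities.
Buyer share = εs/(εs + |εd|) = 1/(1 + 2.5) = 2/7; seller share = |εd|/(εs + |εd|) = 5/7.

Consumer share = 2/7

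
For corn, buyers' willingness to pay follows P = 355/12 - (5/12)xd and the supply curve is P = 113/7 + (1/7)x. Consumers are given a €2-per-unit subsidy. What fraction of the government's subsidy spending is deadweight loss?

Pre-subsidy: 355/12 - (5/12)x = 113/7 + (1/7)x gives x* = 1129/47 and P* = 920/47.
With the rebate, buyers effectively pay Pb = Ps − 2, where Ps is the price sellers receive.
On the curves, Pb = 355/12 - (5/12)x and Ps = 113/7 + (1/7)x; the wedge Ps − Pb = 2 gives 113/7 + (1/7)x − (355/12 - (5/12)x) = 2, so x' = 1297/47.
Then Pb = 355/12 − (5/12)·(1297/47) = 850/47 and Ps = 113/7 + (1/7)·(1297/47) = 944/47.
ΔCS = ½(1129/47 + 1297/47)(920/47 − 850/47) = 84910/2209; ΔPS = ½(1129/47 + 1297/47)(944/47 − 920/47) = 29112/2209.
Government spending = 2 × 1297/47 = 2594/47.
DWL = ½ × 2 × (1297/47 − 1129/47) = 168/47; fraction = (168/47) / (2594/47) = 84/1297.

DWL / government spending = 84/1297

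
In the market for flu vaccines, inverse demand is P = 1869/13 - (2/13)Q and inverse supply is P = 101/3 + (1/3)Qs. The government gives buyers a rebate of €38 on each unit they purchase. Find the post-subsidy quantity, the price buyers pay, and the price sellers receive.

Pre-subsidy: 1869/13 - (2/13)Q = 101/3 + (1/3)Q gives Q* = 226 and P* = 109.
With the rebate, buyers effectively pay Pb = Ps − 38, where Ps is the price sellers receive.
On the curves, Pb = 1869/13 - (2/13)Q and Ps = 101/3 + (1/3)Q; the wedge Ps − Pb = 38 gives 101/3 + (1/3)Q − (1869/13 - (2/13)Q) = 38, so Q' = 304.
Then Pb = 1869/13 − (2/13)·304 = 97 and Ps = 101/3 + (1/3)·304 = 135.

Q' = 304; buyers pay €97; sellers receive €135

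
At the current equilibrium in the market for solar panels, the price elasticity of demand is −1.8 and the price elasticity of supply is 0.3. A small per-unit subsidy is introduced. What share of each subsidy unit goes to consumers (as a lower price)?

Consumer share = 1/7

For a small subsidy around the equilibrium, the benefit split depends on the relative slopes, which at a point are proportional to the elasticities.
Buyer share = εs/(εs + |εd|) = 0.3/(0.3 + 1.8) = 1/7; seller share = |εd|/(εs + |εd|) = 6/7.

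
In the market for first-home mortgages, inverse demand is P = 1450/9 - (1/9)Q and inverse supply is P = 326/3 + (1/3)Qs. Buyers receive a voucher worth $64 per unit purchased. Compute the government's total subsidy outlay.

Pre-subsidy: 1450/9 - (1/9)Q = 326/3 + (1/3)Q gives Q* = 118 and P* = 148.
With the rebate, buyers effectively pay Pb = Ps − 64, where Ps is the price sellers receive.
On the curves, Pb = 1450/9 - (1/9)Q and Ps = 326/3 + (1/3)Q; the wedge Ps − Pb = 64 gives 326/3 + (1/3)Q − (1450/9 - (1/9)Q) = 64, so Q' = 262.
Then Pb = 1450/9 − (1/9)·262 = 132 and Ps = 326/3 + (1/3)·262 = 196.
Government outlay = subsidy × quantity = 64 × 262 = 16768.

Government cost = $16768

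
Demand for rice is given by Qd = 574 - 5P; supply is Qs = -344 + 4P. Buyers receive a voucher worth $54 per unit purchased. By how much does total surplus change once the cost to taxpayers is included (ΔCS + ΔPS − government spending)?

Pre-subsidy: 574 - 5P = -344 + 4P gives P* = 102, Q* = 64.
With the rebate, buyers effectively pay Pb = Ps − 54, where Ps is the price sellers receive.
Demand in terms of Ps becomes Qd = 574 − 5(Ps − 54) = 844 - 5Ps. Setting this equal to supply: 844 - 5Ps = -344 + 4Ps, so Ps = 132.
Buyers pay Pb = 132 − 54 = 78; Q' = -344 + 4·132 = 184.
ΔCS = ½(64 + 184)(102 − 78) = 2976; ΔPS = ½(64 + 184)(132 − 102) = 3720.
Government spending = 54 × 184 = 9936.
Net change = 2976 + 3720 − 9936 = -3240. The loss equals the DWL triangle ½·54·120.

Net change in total surplus = -$3240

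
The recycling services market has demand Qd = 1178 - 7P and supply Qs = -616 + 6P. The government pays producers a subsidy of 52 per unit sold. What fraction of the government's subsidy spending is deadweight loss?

Pre-subsidy: 1178 - 7P = -616 + 6P gives P* = 138, Q* = 212.
With the subsidy, sellers receive Ps = Pb + 52 for each unit, where Pb is the price buyers pay.
Supply in terms of Pb becomes Qs = -616 + 6(Pb + 52) = -304 + 6Pb. Setting this equal to demand: 1178 - 7Pb = -304 + 6Pb, so Pb = 114.
Sellers receive Ps = 114 + 52 = 166; Q' = 1178 − 7·114 = 380.
ΔCS = ½(212 + 380)(138 − 114) = 7104; ΔPS = ½(212 + 380)(166 − 138) = 8288.
Government spending = 52 × 380 = 19760.
DWL = ½ × 52 × (380 − 212) = 4368; fraction = 4368 / 19760 = 21/95.

DWL / government spending = 21/95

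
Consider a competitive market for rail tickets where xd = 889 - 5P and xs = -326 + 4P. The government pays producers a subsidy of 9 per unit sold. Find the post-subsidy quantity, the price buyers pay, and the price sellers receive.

x' = 234; buyers pay 131; sellers receive 140

Pre-subsidy: 889 - 5P = -326 + 4P gives P* = 135, x* = 214.
With the subsidy, sellers receive Ps = Pb + 9 for each unit, where Pb is the price buyers pay.
Supply in terms of Pb becomes xs = -326 + 4(Pb + 9) = -290 + 4Pb. Setting this equal to demand: 889 - 5Pb = -290 + 4Pb, so Pb = 131.
Sellers receive Ps = 131 + 9 = 140; x' = 889 − 5·131 = 234.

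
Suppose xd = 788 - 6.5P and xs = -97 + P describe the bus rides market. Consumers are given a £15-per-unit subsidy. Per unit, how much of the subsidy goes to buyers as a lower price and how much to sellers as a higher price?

Pre-subsidy: 788 - 6.5P = -97 + P gives P* = 118, x* = 21.
With the rebate, buyers effectively pay Pb = Ps − 15, where Ps is the price sellers receive.
Demand in terms of Ps becomes xd = 788 − 6.5(Ps − 15) = 885.5 - 6.5Ps. Setting this equal to supply: 885.5 - 6.5Ps = -97 + Ps, so Ps = 131.
Buyers pay Pb = 131 − 15 = 116; x' = -97 + 1·131 = 34.
Buyers' price falls by P* − Pb = 118 − 116 = 2; sellers' price rises by Ps − P* = 131 − 118 = 13.

Buyers gain £2 per unit; sellers gain £13 per unit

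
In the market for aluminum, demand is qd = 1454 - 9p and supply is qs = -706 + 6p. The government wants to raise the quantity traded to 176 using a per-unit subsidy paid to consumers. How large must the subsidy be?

Required subsidy s = 5 per unit

At q = 176, invert demand for the buyer price: pb = (1454 − 176)/9 = 142; invert supply for the seller price: ps = (176 − (-706))/6 = 147.
The subsidy must fill the gap: s = ps − pb = 147 − 142 = 5.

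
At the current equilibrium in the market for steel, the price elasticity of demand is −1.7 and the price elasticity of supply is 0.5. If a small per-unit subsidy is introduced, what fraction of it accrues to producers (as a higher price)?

For a small subsidy around the equilibrium, the benefit split depends on the relative slopes, which at a point are proportional to the elasticities.
Buyer share = εs/(εs + |εd|) = 0.5/(0.5 + 1.7) = 5/22; seller share = |εd|/(εs + |εd|) = 17/22.
So producers capture 17/22 of the subsidy.

Producer share = 17/22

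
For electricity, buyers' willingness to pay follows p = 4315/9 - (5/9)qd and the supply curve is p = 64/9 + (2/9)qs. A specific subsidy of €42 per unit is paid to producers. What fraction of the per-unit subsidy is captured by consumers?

Consumer share = 5/7

Pre-subsidy: 4315/9 - (5/9)q = 64/9 + (2/9)q gives q* = 4251/7 and p* = 8950/63.
With the subsidy, sellers receive ps = pb + 42 for each unit, where pb is the price buyers pay.
On the curves, pb = 4315/9 - (5/9)q and ps = 64/9 + (2/9)q; the wedge ps − pb = 42 gives 64/9 + (2/9)q − (4315/9 - (5/9)q) = 42, so q' = 4629/7.
Then pb = 4315/9 − (5/9)·(4629/7) = 7060/63 and ps = 64/9 + (2/9)·(4629/7) = 9706/63.
Buyers' price falls by p* − pb = 8950/63 − 7060/63 = 30; sellers' price rises by ps − p* = 9706/63 − 8950/63 = 12.
So consumers capture 30/42 = 5/7 of each unit of subsidy.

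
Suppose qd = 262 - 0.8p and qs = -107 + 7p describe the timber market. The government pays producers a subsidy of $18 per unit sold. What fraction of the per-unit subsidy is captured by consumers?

Consumer share = 35/39

Pre-subsidy: 262 - 0.8p = -107 + 7p gives p* = 615/13, q* = 2914/13.
With the subsidy, sellers receive ps = pb + 18 for each unit, where pb is the price buyers pay.
Supply in terms of pb becomes qs = -107 + 7(pb + 18) = 19 + 7pb. Setting this equal to demand: 262 - 0.8pb = 19 + 7pb, so pb = 405/13.
Sellers receive ps = 405/13 + 18 = 639/13; q' = 262 − 0.8·(405/13) = 3082/13.
Buyers' price falls by p* − pb = 615/13 − 405/13 = 210/13; sellers' price rises by ps − p* = 639/13 − 615/13 = 24/13.
So consumers capture (210/13)/18 = 35/39 of each unit of subsidy.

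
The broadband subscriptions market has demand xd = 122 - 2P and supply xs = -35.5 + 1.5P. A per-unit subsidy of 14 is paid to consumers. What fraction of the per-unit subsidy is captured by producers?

Pre-subsidy: 122 - 2P = -35.5 + 1.5P gives P* = 45, x* = 32.
With the rebate, buyers effectively pay Pb = Ps − 14, where Ps is the price sellers receive.
Demand in terms of Ps becomes xd = 122 − 2(Ps − 14) = 150 - 2Ps. Setting this equal to supply: 150 - 2Ps = -35.5 + 1.5Ps, so Ps = 53.
Buyers pay Pb = 53 − 14 = 39; x' = -35.5 + 1.5·53 = 44.
Buyers' price falls by P* − Pb = 45 − 39 = 6; sellers' price rises by Ps − P* = 53 − 45 = 8.
So producers capture 8/14 = 4/7 of each unit of subsidy.

Producer share = 4/7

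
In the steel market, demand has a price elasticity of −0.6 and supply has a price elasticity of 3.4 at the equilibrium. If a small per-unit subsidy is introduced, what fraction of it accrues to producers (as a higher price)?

Producer share = 0.15

For a small subsidy around the equilibrium, the benefit split depends on the relative slopes, which at a point are proportional to the elasticities.
Buyer share = εs/(εs + |εd|) = 3.4/(3.4 + 0.6) = 0.85; seller share = |εd|/(εs + |εd|) = 0.15.
So producers capture 0.15 of the subsidy.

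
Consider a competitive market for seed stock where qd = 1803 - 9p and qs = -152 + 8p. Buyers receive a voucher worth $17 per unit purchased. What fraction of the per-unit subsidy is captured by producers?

Producer share = 9/17

Pre-subsidy: 1803 - 9p = -152 + 8p gives p* = 115, q* = 768.
With the rebate, buyers effectively pay pb = ps − 17, where ps is the price sellers receive.
Demand in terms of ps becomes qd = 1803 − 9(ps − 17) = 1956 - 9ps. Setting this equal to supply: 1956 - 9ps = -152 + 8ps, so ps = 124.
Buyers pay pb = 124 − 17 = 107; q' = -152 + 8·124 = 840.
Buyers' price falls by p* − pb = 115 − 107 = 8; sellers' price rises by ps − p* = 124 − 115 = 9.
So producers capture 9/17 = 9/17 of each unit of subsidy.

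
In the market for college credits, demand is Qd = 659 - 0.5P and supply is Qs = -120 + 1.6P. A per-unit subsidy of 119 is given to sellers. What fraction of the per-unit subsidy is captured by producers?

Producer share = 5/21

Pre-subsidy: 659 - 0.5P = -120 + 1.6P gives P* = 7790/21, Q* = 9944/21.
With the subsidy, sellers receive Ps = Pb + 119 for each unit, where Pb is the price buyers pay.
Supply in terms of Pb becomes Qs = -120 + 1.6(Pb + 119) = 70.4 + 1.6Pb. Setting this equal to demand: 659 - 0.5Pb = 70.4 + 1.6Pb, so Pb = 1962/7.
Sellers receive Ps = 1962/7 + 119 = 2795/7; Q' = 659 − 0.5·(1962/7) = 3632/7.
Buyers' price falls by P* − Pb = 7790/21 − 1962/7 = 272/3; sellers' price rises by Ps − P* = 2795/7 − 7790/21 = 85/3.
So producers capture (85/3)/119 = 5/21 of each unit of subsidy.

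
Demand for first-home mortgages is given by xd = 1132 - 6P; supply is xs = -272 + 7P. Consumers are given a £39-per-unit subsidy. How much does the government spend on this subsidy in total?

Pre-subsidy: 1132 - 6P = -272 + 7P gives P* = 108, x* = 484.
With the rebate, buyers effectively pay Pb = Ps − 39, where Ps is the price sellers receive.
Demand in terms of Ps becomes xd = 1132 − 6(Ps − 39) = 1366 - 6Ps. Setting this equal to supply: 1366 - 6Ps = -272 + 7Ps, so Ps = 126.
Buyers pay Pb = 126 − 39 = 87; x' = -272 + 7·126 = 610.
Government outlay = subsidy × quantity = 39 × 610 = 23790.

Government cost = £23790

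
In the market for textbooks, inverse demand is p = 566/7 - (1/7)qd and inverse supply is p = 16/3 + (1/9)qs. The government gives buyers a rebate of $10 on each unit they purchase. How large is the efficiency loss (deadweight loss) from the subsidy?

Pre-subsidy: 566/7 - (1/7)q = 16/3 + (1/9)q gives q* = 297.375 and p* = 38.375.
With the rebate, buyers effectively pay pb = ps − 10, where ps is the price sellers receive.
On the curves, pb = 566/7 - (1/7)q and ps = 16/3 + (1/9)q; the wedge ps − pb = 10 gives 16/3 + (1/9)q − (566/7 - (1/7)q) = 10, so q' = 336.75.
Then pb = 566/7 − (1/7)·336.75 = 32.75 and ps = 16/3 + (1/9)·336.75 = 42.75.
The subsidy expands output by 336.75 − 297.375 = 39.375 past the efficient level; on those units the gap between marginal cost and willingness to pay runs from 0 up to 10.
DWL = ½ × 10 × 39.375 = 196.875.

Deadweight loss = $196.875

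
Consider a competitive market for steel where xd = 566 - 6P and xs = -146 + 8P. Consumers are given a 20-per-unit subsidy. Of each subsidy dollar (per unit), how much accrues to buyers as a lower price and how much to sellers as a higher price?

Pre-subsidy: 566 - 6P = -146 + 8P gives P* = 356/7, x* = 1826/7.
With the rebate, buyers effectively pay Pb = Ps − 20, where Ps is the price sellers receive.
Demand in terms of Ps becomes xd = 566 − 6(Ps − 20) = 686 - 6Ps. Setting this equal to supply: 686 - 6Ps = -146 + 8Ps, so Ps = 416/7.
Buyers pay Pb = 416/7 − 20 = 276/7; x' = -146 + 8·(416/7) = 2306/7.
Buyers' price falls by P* − Pb = 356/7 − 276/7 = 80/7; sellers' price rises by Ps − P* = 416/7 − 356/7 = 60/7.

Buyers gain 80/7 per unit; sellers gain 60/7 per unit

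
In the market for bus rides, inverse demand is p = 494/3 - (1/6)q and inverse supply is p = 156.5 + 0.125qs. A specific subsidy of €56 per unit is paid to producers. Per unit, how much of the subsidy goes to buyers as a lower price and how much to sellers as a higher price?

Pre-subsidy: 494/3 - (1/6)q = 156.5 + 0.125q gives q* = 28 and p* = 160.
With the subsidy, sellers receive ps = pb + 56 for each unit, where pb is the price buyers pay.
On the curves, pb = 494/3 - (1/6)q and ps = 156.5 + 0.125q; the wedge ps − pb = 56 gives 156.5 + 0.125q − (494/3 - (1/6)q) = 56, so q' = 220.
Then pb = 494/3 − (1/6)·220 = 128 and ps = 156.5 + 0.125·220 = 184.
Buyers' price falls by p* − pb = 160 − 128 = 32; sellers' price rises by ps − p* = 184 − 160 = 24.

Buyers gain €32 per unit; sellers gain €24 per unit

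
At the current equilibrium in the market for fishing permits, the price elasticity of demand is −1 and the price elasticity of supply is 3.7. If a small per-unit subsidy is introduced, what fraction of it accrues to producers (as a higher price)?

Producer share = 10/47

For a small subsidy around the equilibrium, the benefit split depends on the relative slopes, which at a point are proportional to the elasticities.
Buyer share = εs/(εs + |εd|) = 3.7/(3.7 + 1) = 37/47; seller share = |εd|/(εs + |εd|) = 10/47.
So producers capture 10/47 of the subsidy.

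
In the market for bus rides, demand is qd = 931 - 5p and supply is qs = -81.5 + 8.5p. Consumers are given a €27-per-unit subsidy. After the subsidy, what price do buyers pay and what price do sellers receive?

Buyers pay €58; sellers receive €85

Pre-subsidy: 931 - 5p = -81.5 + 8.5p gives p* = 75, q* = 556.
With the rebate, buyers effectively pay pb = ps − 27, where ps is the price sellers receive.
Demand in terms of ps becomes qd = 931 − 5(ps − 27) = 1066 - 5ps. Setting this equal to supply: 1066 - 5ps = -81.5 + 8.5ps, so ps = 85.
Buyers pay pb = 85 − 27 = 58; q' = -81.5 + 8.5·85 = 641.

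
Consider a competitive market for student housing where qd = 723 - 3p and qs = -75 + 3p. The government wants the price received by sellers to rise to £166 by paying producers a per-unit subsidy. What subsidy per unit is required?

Required subsidy s = £66 per unit

At a seller price of 166, quantity supplied is -75 + 3·166 = 423.
Buyers absorb 423 only when they pay pb with 723 − 3·pb = 423, i.e. pb = 100.
s = ps − pb = 166 − 100 = 66.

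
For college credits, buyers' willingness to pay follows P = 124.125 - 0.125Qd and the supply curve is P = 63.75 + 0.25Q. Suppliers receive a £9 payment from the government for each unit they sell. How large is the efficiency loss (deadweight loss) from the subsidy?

Pre-subsidy: 124.125 - 0.125Q = 63.75 + 0.25Q gives Q* = 161 and P* = 104.
With the subsidy, sellers receive Ps = Pb + 9 for each unit, where Pb is the price buyers pay.
On the curves, Pb = 124.125 - 0.125Q and Ps = 63.75 + 0.25Q; the wedge Ps − Pb = 9 gives 63.75 + 0.25Q − (124.125 - 0.125Q) = 9, so Q' = 185.
Then Pb = 124.125 − 0.125·185 = 101 and Ps = 63.75 + 0.25·185 = 110.
The subsidy expands output by 185 − 161 = 24 past the efficient level; on those units the gap between marginal cost and willingness to pay runs from 0 up to 9.
DWL = ½ × 9 × 24 = 108.

Deadweight loss = £108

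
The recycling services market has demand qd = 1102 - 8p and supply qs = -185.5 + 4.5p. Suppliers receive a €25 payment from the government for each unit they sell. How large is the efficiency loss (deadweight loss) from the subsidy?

Pre-subsidy: 1102 - 8p = -185.5 + 4.5p gives p* = 103, q* = 278.
With the subsidy, sellers receive ps = pb + 25 for each unit, where pb is the price buyers pay.
Supply in terms of pb becomes qs = -185.5 + 4.5(pb + 25) = -73 + 4.5pb. Setting this equal to demand: 1102 - 8pb = -73 + 4.5pb, so pb = 94.
Sellers receive ps = 94 + 25 = 119; q' = 1102 − 8·94 = 350.
The subsidy expands output by 350 − 278 = 72 past the efficient level; on those units the gap between marginal cost and willingness to pay runs from 0 up to 25.
DWL = ½ × 25 × 72 = 900.

Deadweight loss = €900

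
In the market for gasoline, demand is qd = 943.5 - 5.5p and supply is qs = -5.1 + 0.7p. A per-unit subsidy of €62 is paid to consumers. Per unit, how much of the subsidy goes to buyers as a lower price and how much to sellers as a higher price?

Buyers gain €7 per unit; sellers gain €55 per unit

Pre-subsidy: 943.5 - 5.5p = -5.1 + 0.7p gives p* = 153, q* = 102.
With the rebate, buyers effectively pay pb = ps − 62, where ps is the price sellers receive.
Demand in terms of ps becomes qd = 943.5 − 5.5(ps − 62) = 1284.5 - 5.5ps. Setting this equal to supply: 1284.5 - 5.5ps = -5.1 + 0.7ps, so ps = 208.
Buyers pay pb = 208 − 62 = 146; q' = -5.1 + 0.7·208 = 140.5.
Buyers' price falls by p* − pb = 153 − 146 = 7; sellers' price rises by ps − p* = 208 − 153 = 55.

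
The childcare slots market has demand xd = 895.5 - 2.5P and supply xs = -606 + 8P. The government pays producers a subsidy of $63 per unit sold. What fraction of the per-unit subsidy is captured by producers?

Producer share = 5/21

Pre-subsidy: 895.5 - 2.5P = -606 + 8P gives P* = 143, x* = 538.
With the subsidy, sellers receive Ps = Pb + 63 for each unit, where Pb is the price buyers pay.
Supply in terms of Pb becomes xs = -606 + 8(Pb + 63) = -102 + 8Pb. Setting this equal to demand: 895.5 - 2.5Pb = -102 + 8Pb, so Pb = 95.
Sellers receive Ps = 95 + 63 = 158; x' = 895.5 − 2.5·95 = 658.
Buyers' price falls by P* − Pb = 143 − 95 = 48; sellers' price rises by Ps − P* = 158 − 143 = 15.
So producers capture 15/63 = 5/21 of each unit of subsidy.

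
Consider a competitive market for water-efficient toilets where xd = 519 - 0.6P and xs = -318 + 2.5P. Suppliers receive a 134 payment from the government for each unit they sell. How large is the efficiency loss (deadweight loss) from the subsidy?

Pre-subsidy: 519 - 0.6P = -318 + 2.5P gives P* = 270, x* = 357.
With the subsidy, sellers receive Ps = Pb + 134 for each unit, where Pb is the price buyers pay.
Supply in terms of Pb becomes xs = -318 + 2.5(Pb + 134) = 17 + 2.5Pb. Setting this equal to demand: 519 - 0.6Pb = 17 + 2.5Pb, so Pb = 5020/31.
Sellers receive Ps = 5020/31 + 134 = 9174/31; x' = 519 − 0.6·(5020/31) = 13077/31.
The subsidy expands output by 13077/31 − 357 = 2010/31 past the efficient level; on those units the gap between marginal cost and willingness to pay runs from 0 up to 134.
DWL = ½ × 134 × 2010/31 = 134670/31.

Deadweight loss = 134670/31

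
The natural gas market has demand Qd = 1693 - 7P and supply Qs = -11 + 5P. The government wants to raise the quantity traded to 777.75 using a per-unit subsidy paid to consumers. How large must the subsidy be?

Required subsidy s = 27 per unit

At Q = 777.75, invert demand for the buyer price: Pb = (1693 − 777.75)/7 = 130.75; invert supply for the seller price: Ps = (777.75 − (-11))/5 = 157.75.
The subsidy must fill the gap: s = Ps − Pb = 157.75 − 130.75 = 27.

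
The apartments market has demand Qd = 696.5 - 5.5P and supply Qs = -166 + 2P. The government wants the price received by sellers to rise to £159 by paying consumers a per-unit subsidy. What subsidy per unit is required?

At a seller price of 159, quantity supplied is -166 + 2·159 = 152.
Buyers absorb 152 only when they pay Pb with 696.5 − 5.5·Pb = 152, i.e. Pb = 99.
s = Ps − Pb = 159 − 99 = 60.

Required subsidy s = £60 per unit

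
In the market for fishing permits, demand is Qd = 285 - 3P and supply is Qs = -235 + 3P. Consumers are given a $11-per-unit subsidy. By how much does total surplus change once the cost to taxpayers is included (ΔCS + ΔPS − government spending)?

Pre-subsidy: 285 - 3P = -235 + 3P gives P* = 260/3, Q* = 25.
With the rebate, buyers effectively pay Pb = Ps − 11, where Ps is the price sellers receive.
Demand in terms of Ps becomes Qd = 285 − 3(Ps − 11) = 318 - 3Ps. Setting this equal to supply: 318 - 3Ps = -235 + 3Ps, so Ps = 553/6.
Buyers pay Pb = 553/6 − 11 = 487/6; Q' = -235 + 3·(553/6) = 41.5.
ΔCS = ½(25 + 41.5)(260/3 − 487/6) = 182.875; ΔPS = ½(25 + 41.5)(553/6 − 260/3) = 182.875.
Government spending = 11 × 41.5 = 456.5.
Net change = 182.875 + 182.875 − 456.5 = -90.75. The loss equals the DWL triangle ½·11·16.5.

Net change in total surplus = -$90.75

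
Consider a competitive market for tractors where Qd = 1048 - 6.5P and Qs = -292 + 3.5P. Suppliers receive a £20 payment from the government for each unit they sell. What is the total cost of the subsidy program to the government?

Pre-subsidy: 1048 - 6.5P = -292 + 3.5P gives P* = 134, Q* = 177.
With the subsidy, sellers receive Ps = Pb + 20 for each unit, where Pb is the price buyers pay.
Supply in terms of Pb becomes Qs = -292 + 3.5(Pb + 20) = -222 + 3.5Pb. Setting this equal to demand: 1048 - 6.5Pb = -222 + 3.5Pb, so Pb = 127.
Sellers receive Ps = 127 + 20 = 147; Q' = 1048 − 6.5·127 = 222.5.
Government outlay = subsidy × quantity = 20 × 222.5 = 4450.

Government cost = £4450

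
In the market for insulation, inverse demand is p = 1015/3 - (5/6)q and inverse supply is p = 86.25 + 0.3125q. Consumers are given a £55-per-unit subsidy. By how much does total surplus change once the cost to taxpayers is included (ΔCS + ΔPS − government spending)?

Pre-subsidy: 1015/3 - (5/6)q = 86.25 + 0.3125q gives q* = 220 and p* = 155.
With the rebate, buyers effectively pay pb = ps − 55, where ps is the price sellers receive.
On the curves, pb = 1015/3 - (5/6)q and ps = 86.25 + 0.3125q; the wedge ps − pb = 55 gives 86.25 + 0.3125q − (1015/3 - (5/6)q) = 55, so q' = 268.
Then pb = 1015/3 − (5/6)·268 = 115 and ps = 86.25 + 0.3125·268 = 170.
ΔCS = ½(220 + 268)(155 − 115) = 9760; ΔPS = ½(220 + 268)(170 − 155) = 3660.
Government spending = 55 × 268 = 14740.
Net change = 9760 + 3660 − 14740 = -1320. The loss equals the DWL triangle ½·55·48.

Net change in total surplus = -£1320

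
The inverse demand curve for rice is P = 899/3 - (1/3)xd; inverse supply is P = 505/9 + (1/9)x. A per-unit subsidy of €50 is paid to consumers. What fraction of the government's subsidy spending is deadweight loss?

Pre-subsidy: 899/3 - (1/3)x = 505/9 + (1/9)x gives x* = 548 and P* = 117.
With the rebate, buyers effectively pay Pb = Ps − 50, where Ps is the price sellers receive.
On the curves, Pb = 899/3 - (1/3)x and Ps = 505/9 + (1/9)x; the wedge Ps − Pb = 50 gives 505/9 + (1/9)x − (899/3 - (1/3)x) = 50, so x' = 660.5.
Then Pb = 899/3 − (1/3)·660.5 = 79.5 and Ps = 505/9 + (1/9)·660.5 = 129.5.
ΔCS = ½(548 + 660.5)(117 − 79.5) = 22659.375; ΔPS = ½(548 + 660.5)(129.5 − 117) = 7553.125.
Government spending = 50 × 660.5 = 33025.
DWL = ½ × 50 × (660.5 − 548) = 2812.5; fraction = 2812.5 / 33025 = 225/2642.

DWL / government spending = 225/2642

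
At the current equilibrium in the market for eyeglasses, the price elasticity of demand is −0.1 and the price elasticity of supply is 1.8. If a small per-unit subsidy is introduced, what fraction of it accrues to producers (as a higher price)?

Producer share = 1/19

For a small subsidy around the equilibrium, the benefit split depends on the relative slopes, which at a point are proportional to the elasticities.
Buyer share = εs/(εs + |εd|) = 1.8/(1.8 + 0.1) = 18/19; seller share = |εd|/(εs + |εd|) = 1/19.
So producers capture 1/19 of the subsidy.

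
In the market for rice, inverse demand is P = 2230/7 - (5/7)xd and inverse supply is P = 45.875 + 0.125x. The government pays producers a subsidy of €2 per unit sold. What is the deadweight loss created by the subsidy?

Pre-subsidy: 2230/7 - (5/7)x = 45.875 + 0.125x gives x* = 15271/47 and P* = 4065/47.
With the subsidy, sellers receive Ps = Pb + 2 for each unit, where Pb is the price buyers pay.
On the curves, Pb = 2230/7 - (5/7)x and Ps = 45.875 + 0.125x; the wedge Ps − Pb = 2 gives 45.875 + 0.125x − (2230/7 - (5/7)x) = 2, so x' = 15383/47.
Then Pb = 2230/7 − (5/7)·(15383/47) = 3985/47 and Ps = 45.875 + 0.125·(15383/47) = 4079/47.
The subsidy expands output by 15383/47 − 15271/47 = 112/47 past the efficient level; on those units the gap between marginal cost and willingness to pay runs from 0 up to 2.
DWL = ½ × 2 × 112/47 = 112/47.

Deadweight loss = 112/47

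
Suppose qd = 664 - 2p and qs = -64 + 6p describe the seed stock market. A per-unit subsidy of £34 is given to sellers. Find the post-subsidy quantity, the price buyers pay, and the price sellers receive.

q' = 533; buyers pay £65.5; sellers receive £99.5

Pre-subsidy: 664 - 2p = -64 + 6p gives p* = 91, q* = 482.
With the subsidy, sellers receive ps = pb + 34 for each unit, where pb is the price buyers pay.
Supply in terms of pb becomes qs = -64 + 6(pb + 34) = 140 + 6pb. Setting this equal to demand: 664 - 2pb = 140 + 6pb, so pb = 65.5.
Sellers receive ps = 65.5 + 34 = 99.5; q' = 664 − 2·65.5 = 533.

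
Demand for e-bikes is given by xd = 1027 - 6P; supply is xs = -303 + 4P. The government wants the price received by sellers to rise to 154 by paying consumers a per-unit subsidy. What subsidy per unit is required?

At a seller price of 154, quantity supplied is -303 + 4·154 = 313.
Buyers absorb 313 only when they pay Pb with 1027 − 6·Pb = 313, i.e. Pb = 119.
s = Ps − Pb = 154 − 119 = 35.

Required subsidy s = 35 per unit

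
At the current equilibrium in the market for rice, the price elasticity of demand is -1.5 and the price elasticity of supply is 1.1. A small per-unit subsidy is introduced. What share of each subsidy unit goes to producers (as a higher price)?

Producer share = 15/26

For a small subsidy around the equilibrium, the benefit split depends on the relative slopes, which at a point are proportional to the elasticities.
Buyer share = εs/(εs + |εd|) = 1.1/(1.1 + 1.5) = 11/26; seller share = |εd|/(εs + |εd|) = 15/26.
So producers capture 15/26 of the subsidy.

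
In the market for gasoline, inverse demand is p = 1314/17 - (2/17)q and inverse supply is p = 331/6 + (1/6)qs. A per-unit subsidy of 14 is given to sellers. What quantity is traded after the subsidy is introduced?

Pre-subsidy: 1314/17 - (2/17)q = 331/6 + (1/6)q gives q* = 2257/29 and p* = 1976/29.
With the subsidy, sellers receive ps = pb + 14 for each unit, where pb is the price buyers pay.
On the curves, pb = 1314/17 - (2/17)q and ps = 331/6 + (1/6)q; the wedge ps − pb = 14 gives 331/6 + (1/6)q − (1314/17 - (2/17)q) = 14, so q' = 3685/29.
Then pb = 1314/17 − (2/17)·(3685/29) = 1808/29 and ps = 331/6 + (1/6)·(3685/29) = 2214/29.

q' = 3685/29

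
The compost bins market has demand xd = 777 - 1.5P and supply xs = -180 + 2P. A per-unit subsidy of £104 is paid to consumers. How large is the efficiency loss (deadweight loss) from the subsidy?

Deadweight loss = 32448/7

Pre-subsidy: 777 - 1.5P = -180 + 2P gives P* = 1914/7, x* = 2568/7.
With the rebate, buyers effectively pay Pb = Ps − 104, where Ps is the price sellers receive.
Demand in terms of Ps becomes xd = 777 − 1.5(Ps − 104) = 933 - 1.5Ps. Setting this equal to supply: 933 - 1.5Ps = -180 + 2Ps, so Ps = 318.
Buyers pay Pb = 318 − 104 = 214; x' = -180 + 2·318 = 456.
The subsidy expands output by 456 − 2568/7 = 624/7 past the efficient level; on those units the gap between marginal cost and willingness to pay runs from 0 up to 104.
DWL = ½ × 104 × 624/7 = 32448/7.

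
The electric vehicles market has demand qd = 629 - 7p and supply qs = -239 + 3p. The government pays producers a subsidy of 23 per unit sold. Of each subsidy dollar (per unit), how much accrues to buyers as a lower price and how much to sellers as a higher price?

Pre-subsidy: 629 - 7p = -239 + 3p gives p* = 86.8, q* = 21.4.
With the subsidy, sellers receive ps = pb + 23 for each unit, where pb is the price buyers pay.
Supply in terms of pb becomes qs = -239 + 3(pb + 23) = -170 + 3pb. Setting this equal to demand: 629 - 7pb = -170 + 3pb, so pb = 79.9.
Sellers receive ps = 79.9 + 23 = 102.9; q' = 629 − 7·79.9 = 69.7.
Buyers' price falls by p* − pb = 86.8 − 79.9 = 6.9; sellers' price rises by ps − p* = 102.9 − 86.8 = 16.1.

Buyers gain 6.9 per unit; sellers gain 16.1 per unit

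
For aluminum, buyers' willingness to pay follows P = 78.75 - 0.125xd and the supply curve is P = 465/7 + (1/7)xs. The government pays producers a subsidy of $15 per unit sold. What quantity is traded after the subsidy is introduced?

Pre-subsidy: 78.75 - 0.125x = 465/7 + (1/7)x gives x* = 46 and P* = 73.
With the subsidy, sellers receive Ps = Pb + 15 for each unit, where Pb is the price buyers pay.
On the curves, Pb = 78.75 - 0.125x and Ps = 465/7 + (1/7)x; the wedge Ps − Pb = 15 gives 465/7 + (1/7)x − (78.75 - 0.125x) = 15, so x' = 102.
Then Pb = 78.75 − 0.125·102 = 66 and Ps = 465/7 + (1/7)·102 = 81.

x' = 102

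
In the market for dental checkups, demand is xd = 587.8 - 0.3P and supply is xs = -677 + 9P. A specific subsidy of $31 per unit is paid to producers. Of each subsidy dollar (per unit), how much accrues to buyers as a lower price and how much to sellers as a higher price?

Buyers gain $30 per unit; sellers gain $1 per unit

Pre-subsidy: 587.8 - 0.3P = -677 + 9P gives P* = 136, x* = 547.
With the subsidy, sellers receive Ps = Pb + 31 for each unit, where Pb is the price buyers pay.
Supply in terms of Pb becomes xs = -677 + 9(Pb + 31) = -398 + 9Pb. Setting this equal to demand: 587.8 - 0.3Pb = -398 + 9Pb, so Pb = 106.
Sellers receive Ps = 106 + 31 = 137; x' = 587.8 − 0.3·106 = 556.
Buyers' price falls by P* − Pb = 136 − 106 = 30; sellers' price rises by Ps − P* = 137 − 136 = 1.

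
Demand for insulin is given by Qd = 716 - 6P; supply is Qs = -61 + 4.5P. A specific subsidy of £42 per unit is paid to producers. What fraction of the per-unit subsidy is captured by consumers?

Consumer share = 3/7

Pre-subsidy: 716 - 6P = -61 + 4.5P gives P* = 74, Q* = 272.
With the subsidy, sellers receive Ps = Pb + 42 for each unit, where Pb is the price buyers pay.
Supply in terms of Pb becomes Qs = -61 + 4.5(Pb + 42) = 128 + 4.5Pb. Setting this equal to demand: 716 - 6Pb = 128 + 4.5Pb, so Pb = 56.
Sellers receive Ps = 56 + 42 = 98; Q' = 716 − 6·56 = 380.
Buyers' price falls by P* − Pb = 74 − 56 = 18; sellers' price rises by Ps − P* = 98 − 74 = 24.
So consumers capture 18/42 = 3/7 of each unit of subsidy.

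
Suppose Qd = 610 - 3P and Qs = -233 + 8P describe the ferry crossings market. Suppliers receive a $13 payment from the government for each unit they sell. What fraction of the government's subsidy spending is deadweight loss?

Pre-subsidy: 610 - 3P = -233 + 8P gives P* = 843/11, Q* = 4181/11.
With the subsidy, sellers receive Ps = Pb + 13 for each unit, where Pb is the price buyers pay.
Supply in terms of Pb becomes Qs = -233 + 8(Pb + 13) = -129 + 8Pb. Setting this equal to demand: 610 - 3Pb = -129 + 8Pb, so Pb = 739/11.
Sellers receive Ps = 739/11 + 13 = 882/11; Q' = 610 − 3·(739/11) = 4493/11.
ΔCS = ½(4181/11 + 4493/11)(843/11 − 739/11) = 451048/121; ΔPS = ½(4181/11 + 4493/11)(882/11 − 843/11) = 169143/121.
Government spending = 13 × 4493/11 = 58409/11.
DWL = ½ × 13 × (4493/11 − 4181/11) = 2028/11; fraction = (2028/11) / (58409/11) = 156/4493.

DWL / government spending = 156/4493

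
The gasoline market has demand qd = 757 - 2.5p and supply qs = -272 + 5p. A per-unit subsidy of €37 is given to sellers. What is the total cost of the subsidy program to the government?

Pre-subsidy: 757 - 2.5p = -272 + 5p gives p* = 137.2, q* = 414.
With the subsidy, sellers receive ps = pb + 37 for each unit, where pb is the price buyers pay.
Supply in terms of pb becomes qs = -272 + 5(pb + 37) = -87 + 5pb. Setting this equal to demand: 757 - 2.5pb = -87 + 5pb, so pb = 1688/15.
Sellers receive ps = 1688/15 + 37 = 2243/15; q' = 757 − 2.5·(1688/15) = 1427/3.
Government outlay = subsidy × quantity = 37 × 1427/3 = 52799/3.

Government cost = 52799/3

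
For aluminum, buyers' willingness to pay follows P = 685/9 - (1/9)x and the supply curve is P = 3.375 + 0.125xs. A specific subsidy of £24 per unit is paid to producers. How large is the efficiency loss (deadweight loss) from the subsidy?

Pre-subsidy: 685/9 - (1/9)x = 3.375 + 0.125x gives x* = 5237/17 and P* = 712/17.
With the subsidy, sellers receive Ps = Pb + 24 for each unit, where Pb is the price buyers pay.
On the curves, Pb = 685/9 - (1/9)x and Ps = 3.375 + 0.125x; the wedge Ps − Pb = 24 gives 3.375 + 0.125x − (685/9 - (1/9)x) = 24, so x' = 6965/17.
Then Pb = 685/9 − (1/9)·(6965/17) = 520/17 and Ps = 3.375 + 0.125·(6965/17) = 928/17.
The subsidy expands output by 6965/17 − 5237/17 = 1728/17 past the efficient level; on those units the gap between marginal cost and willingness to pay runs from 0 up to 24.
DWL = ½ × 24 × 1728/17 = 20736/17.

Deadweight loss = 20736/17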